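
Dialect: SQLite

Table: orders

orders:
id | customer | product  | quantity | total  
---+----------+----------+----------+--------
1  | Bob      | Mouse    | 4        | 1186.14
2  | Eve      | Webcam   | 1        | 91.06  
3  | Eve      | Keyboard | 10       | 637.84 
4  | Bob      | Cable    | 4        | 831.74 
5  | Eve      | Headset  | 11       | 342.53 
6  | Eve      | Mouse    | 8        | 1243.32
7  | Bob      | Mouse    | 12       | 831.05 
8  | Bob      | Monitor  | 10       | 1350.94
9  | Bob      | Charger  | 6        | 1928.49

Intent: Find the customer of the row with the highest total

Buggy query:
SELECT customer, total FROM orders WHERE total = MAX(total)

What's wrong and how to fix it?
Bug: WHERE is evaluated per row; an aggregate over the whole table isn't defined there

Fix: Use a subquery: WHERE total = (SELECT MAX(total) FROM orders)

Corrected query:
SELECT customer, total FROM orders WHERE total = (SELECT MAX(total) FROM orders)

Result:
customer | total  
---------+--------
Bob      | 1928.49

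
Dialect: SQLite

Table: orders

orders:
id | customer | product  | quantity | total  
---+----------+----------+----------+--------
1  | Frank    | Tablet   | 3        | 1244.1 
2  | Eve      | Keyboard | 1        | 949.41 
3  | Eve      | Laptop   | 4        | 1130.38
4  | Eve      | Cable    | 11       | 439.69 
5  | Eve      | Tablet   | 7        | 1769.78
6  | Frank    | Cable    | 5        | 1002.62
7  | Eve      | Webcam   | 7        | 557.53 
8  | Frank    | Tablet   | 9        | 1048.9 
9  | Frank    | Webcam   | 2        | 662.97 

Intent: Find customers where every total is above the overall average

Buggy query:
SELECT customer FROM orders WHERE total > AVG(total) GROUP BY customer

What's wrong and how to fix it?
Bug: AVG() is an aggregate; it can't sit directly in WHERE

Fix: Use a subquery for AVG and a HAVING MIN(...) filter so the condition holds for every row in the group

Corrected query:
SELECT customer FROM orders GROUP BY customer HAVING MIN(total) > (SELECT AVG(total) FROM orders)

Result:
(no rows)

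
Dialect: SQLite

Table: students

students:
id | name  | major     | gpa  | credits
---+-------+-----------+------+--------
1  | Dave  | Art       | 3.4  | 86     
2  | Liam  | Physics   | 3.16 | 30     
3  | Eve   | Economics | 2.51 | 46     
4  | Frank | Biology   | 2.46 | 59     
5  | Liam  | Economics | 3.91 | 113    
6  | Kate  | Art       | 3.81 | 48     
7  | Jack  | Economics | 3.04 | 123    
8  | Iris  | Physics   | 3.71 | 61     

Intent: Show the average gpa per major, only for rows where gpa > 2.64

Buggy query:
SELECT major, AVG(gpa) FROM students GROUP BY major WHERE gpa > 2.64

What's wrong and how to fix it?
Bug: Row-level WHERE must come before GROUP BY in the clause order

Fix: Place WHERE between FROM and GROUP BY

Corrected query:
SELECT major, AVG(gpa) FROM students WHERE gpa > 2.64 GROUP BY major

Result:
major     | AVG(gpa)
----------+---------
Art       | 3.605   
Economics | 3.475   
Physics   | 3.435   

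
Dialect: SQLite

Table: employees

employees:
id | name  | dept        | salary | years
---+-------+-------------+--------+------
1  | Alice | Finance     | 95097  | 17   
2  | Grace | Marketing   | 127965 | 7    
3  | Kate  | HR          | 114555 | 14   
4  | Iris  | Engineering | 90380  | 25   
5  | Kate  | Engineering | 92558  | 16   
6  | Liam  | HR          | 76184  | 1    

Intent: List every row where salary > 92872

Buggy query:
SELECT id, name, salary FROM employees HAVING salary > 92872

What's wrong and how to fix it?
Bug: This is a non-aggregate query (no GROUP BY, no aggregates), so in SQLite the HAVING clause is invalid here; a row-level condition belongs in WHERE

Fix: Replace HAVING with WHERE since the condition applies to individual rows

Corrected query:
SELECT id, name, salary FROM employees WHERE salary > 92872

Result:
id | name  | salary
---+-------+-------
1  | Alice | 95097 
2  | Grace | 127965
3  | Kate  | 114555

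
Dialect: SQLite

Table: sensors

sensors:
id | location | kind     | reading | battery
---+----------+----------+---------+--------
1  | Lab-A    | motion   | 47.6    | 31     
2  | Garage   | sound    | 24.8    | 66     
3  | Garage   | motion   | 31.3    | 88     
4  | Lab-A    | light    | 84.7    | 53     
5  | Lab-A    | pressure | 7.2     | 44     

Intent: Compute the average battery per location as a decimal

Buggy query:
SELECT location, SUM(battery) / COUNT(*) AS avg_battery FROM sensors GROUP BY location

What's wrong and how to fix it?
Bug: Both operands are integers, so '/' performs integer division and truncates

Fix: Cast one side to REAL so the division keeps the fractional part

Corrected query:
SELECT location, SUM(battery) * 1.0 / COUNT(*) AS avg_battery FROM sensors GROUP BY location

Result:
location | avg_battery
---------+------------
Garage   | 77         
Lab-A    | 42.666667  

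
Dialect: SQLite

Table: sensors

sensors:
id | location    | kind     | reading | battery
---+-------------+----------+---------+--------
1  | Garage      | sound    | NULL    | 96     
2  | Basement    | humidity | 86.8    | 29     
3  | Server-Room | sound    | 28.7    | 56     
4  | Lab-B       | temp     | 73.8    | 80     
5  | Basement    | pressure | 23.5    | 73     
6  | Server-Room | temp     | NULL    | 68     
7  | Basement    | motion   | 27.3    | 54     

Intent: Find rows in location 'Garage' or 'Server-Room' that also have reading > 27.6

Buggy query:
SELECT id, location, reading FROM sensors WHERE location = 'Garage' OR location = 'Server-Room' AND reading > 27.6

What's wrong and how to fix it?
Bug: AND binds tighter than OR, so this parses as location = 'Garage' OR (location = 'Server-Room' AND reading > 27.6)

Fix: Group the OR with parentheses (or use IN), then AND the threshold

Corrected query:
SELECT id, location, reading FROM sensors WHERE (location = 'Garage' OR location = 'Server-Room') AND reading > 27.6

Result:
id | location    | reading
---+-------------+--------
3  | Server-Room | 28.7   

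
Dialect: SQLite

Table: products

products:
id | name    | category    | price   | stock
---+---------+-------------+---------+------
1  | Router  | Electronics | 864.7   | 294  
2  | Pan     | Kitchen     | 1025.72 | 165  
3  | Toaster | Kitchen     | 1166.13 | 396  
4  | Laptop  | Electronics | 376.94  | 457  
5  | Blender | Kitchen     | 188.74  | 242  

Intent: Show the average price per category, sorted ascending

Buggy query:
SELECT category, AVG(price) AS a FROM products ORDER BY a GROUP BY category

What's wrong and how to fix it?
Bug: ORDER BY appears before GROUP BY; SQL clause order requires GROUP BY first

Fix: Reorder: SELECT … FROM … GROUP BY … ORDER BY …

Corrected query:
SELECT category, AVG(price) AS a FROM products GROUP BY category ORDER BY a

Result:
category    | a     
------------+-------
Electronics | 620.82
Kitchen     | 793.53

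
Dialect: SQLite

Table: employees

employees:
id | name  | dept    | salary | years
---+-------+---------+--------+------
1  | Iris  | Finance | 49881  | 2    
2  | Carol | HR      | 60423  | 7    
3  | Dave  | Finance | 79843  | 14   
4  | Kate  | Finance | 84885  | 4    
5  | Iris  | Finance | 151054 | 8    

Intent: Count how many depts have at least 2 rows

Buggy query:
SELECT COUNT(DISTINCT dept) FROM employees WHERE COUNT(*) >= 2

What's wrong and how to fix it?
Bug: COUNT(*) cannot appear in WHERE; the per-group count doesn't exist yet

Fix: Group first with HAVING COUNT(*) >= 2, then COUNT the resulting groups

Corrected query:
SELECT COUNT(*) FROM (SELECT dept FROM employees GROUP BY dept HAVING COUNT(*) >= 2)

Result:
COUNT(*)
--------
1       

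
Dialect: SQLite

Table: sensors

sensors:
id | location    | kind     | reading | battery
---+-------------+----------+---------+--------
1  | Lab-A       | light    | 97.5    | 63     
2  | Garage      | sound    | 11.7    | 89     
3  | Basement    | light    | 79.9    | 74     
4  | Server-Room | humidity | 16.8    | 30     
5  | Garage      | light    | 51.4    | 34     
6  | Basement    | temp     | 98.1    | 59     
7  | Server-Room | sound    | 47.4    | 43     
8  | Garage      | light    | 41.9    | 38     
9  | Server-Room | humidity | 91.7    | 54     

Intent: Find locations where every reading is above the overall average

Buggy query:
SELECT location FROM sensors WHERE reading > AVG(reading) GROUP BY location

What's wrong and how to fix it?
Bug: AVG() is an aggregate; it can't sit directly in WHERE

Fix: Use a subquery for AVG and a HAVING MIN(...) filter so the condition holds for every row in the group

Corrected query:
SELECT location FROM sensors GROUP BY location HAVING MIN(reading) > (SELECT AVG(reading) FROM sensors)

Result:
location
--------
Basement
Lab-A   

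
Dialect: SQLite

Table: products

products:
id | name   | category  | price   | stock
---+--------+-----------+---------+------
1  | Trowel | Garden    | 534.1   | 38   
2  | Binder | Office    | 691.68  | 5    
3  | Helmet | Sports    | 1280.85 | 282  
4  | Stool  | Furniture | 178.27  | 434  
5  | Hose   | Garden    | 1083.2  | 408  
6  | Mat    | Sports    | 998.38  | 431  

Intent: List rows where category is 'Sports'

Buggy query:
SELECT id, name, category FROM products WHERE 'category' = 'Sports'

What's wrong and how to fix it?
Bug: Single quotes denote string literals in SQL; the column name is being compared as a constant string

Fix: Remove the quotes around the column name (or use double quotes for an identifier)

Corrected query:
SELECT id, name, category FROM products WHERE category = 'Sports'

Result:
id | name   | category
---+--------+---------
3  | Helmet | Sports  
6  | Mat    | Sports  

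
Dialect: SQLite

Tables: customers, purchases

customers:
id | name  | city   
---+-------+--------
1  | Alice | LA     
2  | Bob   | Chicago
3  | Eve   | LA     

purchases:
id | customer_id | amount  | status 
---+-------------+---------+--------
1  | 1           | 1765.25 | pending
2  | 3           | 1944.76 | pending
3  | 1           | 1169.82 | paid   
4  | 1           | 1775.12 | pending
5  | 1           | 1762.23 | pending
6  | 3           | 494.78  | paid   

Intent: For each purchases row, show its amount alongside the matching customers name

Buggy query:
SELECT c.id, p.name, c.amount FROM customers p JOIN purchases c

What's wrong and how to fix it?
Bug: Missing join condition: each purchases row is matched to all customers rows instead of just its own

Fix: Specify the join condition linking the foreign key to the parent id

Corrected query:
SELECT c.id, p.name, c.amount FROM customers p JOIN purchases c ON c.customer_id = p.id

Result:
id | name  | amount 
---+-------+--------
1  | Alice | 1765.25
2  | Eve   | 1944.76
3  | Alice | 1169.82
4  | Alice | 1775.12
5  | Alice | 1762.23
6  | Eve   | 494.78 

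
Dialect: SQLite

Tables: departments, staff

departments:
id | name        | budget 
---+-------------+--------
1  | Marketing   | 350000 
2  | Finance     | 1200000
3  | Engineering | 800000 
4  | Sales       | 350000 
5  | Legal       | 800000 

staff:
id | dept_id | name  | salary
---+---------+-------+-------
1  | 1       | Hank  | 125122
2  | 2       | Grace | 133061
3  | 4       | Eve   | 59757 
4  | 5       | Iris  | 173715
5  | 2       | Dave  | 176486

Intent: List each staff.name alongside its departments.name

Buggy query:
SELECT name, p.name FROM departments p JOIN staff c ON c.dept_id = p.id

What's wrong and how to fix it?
Bug: 'name' exists in both joined tables, so the database can't tell which one is meant

Fix: Prefix ambiguous columns with the table alias

Corrected query:
SELECT c.name, p.name FROM departments p JOIN staff c ON c.dept_id = p.id

Result:
name  | name     
------+----------
Hank  | Marketing
Grace | Finance  
Eve   | Sales    
Iris  | Legal    
Dave  | Finance  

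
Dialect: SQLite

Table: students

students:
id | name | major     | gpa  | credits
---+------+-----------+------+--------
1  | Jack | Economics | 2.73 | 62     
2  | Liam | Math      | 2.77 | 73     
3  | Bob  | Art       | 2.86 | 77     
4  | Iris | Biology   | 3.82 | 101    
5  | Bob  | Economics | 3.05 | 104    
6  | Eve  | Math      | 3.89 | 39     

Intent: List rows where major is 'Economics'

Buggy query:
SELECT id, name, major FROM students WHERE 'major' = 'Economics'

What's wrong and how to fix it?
Bug: Single quotes denote string literals in SQL; the column name is being compared as a constant string

Fix: Reference the column as major without single quotes

Corrected query:
SELECT id, name, major FROM students WHERE major = 'Economics'

Result:
id | name | major    
---+------+----------
1  | Jack | Economics
5  | Bob  | Economics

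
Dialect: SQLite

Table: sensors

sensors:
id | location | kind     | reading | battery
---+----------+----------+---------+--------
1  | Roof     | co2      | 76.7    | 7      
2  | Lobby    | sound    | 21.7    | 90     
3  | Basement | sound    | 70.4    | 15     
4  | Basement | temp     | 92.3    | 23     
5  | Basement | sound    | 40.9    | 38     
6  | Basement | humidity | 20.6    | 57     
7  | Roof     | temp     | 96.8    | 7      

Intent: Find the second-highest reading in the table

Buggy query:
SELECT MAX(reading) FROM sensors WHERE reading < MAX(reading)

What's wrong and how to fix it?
Bug: MAX(reading) on the right of the comparison is an aggregate-in-WHERE error

Fix: Put the inner MAX in a scalar subquery

Corrected query:
SELECT MAX(reading) FROM sensors WHERE reading < (SELECT MAX(reading) FROM sensors)

Result:
MAX(reading)
------------
92.3        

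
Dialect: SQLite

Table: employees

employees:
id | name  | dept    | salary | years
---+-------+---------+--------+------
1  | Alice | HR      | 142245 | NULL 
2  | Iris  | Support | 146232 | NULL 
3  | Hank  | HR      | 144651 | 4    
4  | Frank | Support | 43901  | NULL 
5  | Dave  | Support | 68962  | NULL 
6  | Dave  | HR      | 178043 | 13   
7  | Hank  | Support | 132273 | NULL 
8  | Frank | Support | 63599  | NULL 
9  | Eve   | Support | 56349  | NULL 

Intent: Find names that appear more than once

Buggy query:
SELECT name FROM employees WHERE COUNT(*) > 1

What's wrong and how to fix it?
Bug: COUNT(*) is an aggregate and cannot be used in WHERE

Fix: Group first, then use HAVING for the count condition

Corrected query:
SELECT name FROM employees GROUP BY name HAVING COUNT(*) > 1

Result:
name 
-----
Dave 
Frank
Hank 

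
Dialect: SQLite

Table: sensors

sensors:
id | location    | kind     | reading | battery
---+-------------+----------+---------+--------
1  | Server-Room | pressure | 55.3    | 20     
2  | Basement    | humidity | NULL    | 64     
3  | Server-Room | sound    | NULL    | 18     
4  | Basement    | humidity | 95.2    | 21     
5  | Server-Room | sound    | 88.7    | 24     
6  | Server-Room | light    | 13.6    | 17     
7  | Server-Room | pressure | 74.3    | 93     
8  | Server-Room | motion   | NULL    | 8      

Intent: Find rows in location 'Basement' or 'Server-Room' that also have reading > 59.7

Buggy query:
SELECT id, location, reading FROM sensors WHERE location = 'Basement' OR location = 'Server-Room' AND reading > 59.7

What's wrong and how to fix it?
Bug: AND binds tighter than OR, so this parses as location = 'Basement' OR (location = 'Server-Room' AND reading > 59.7)

Fix: Add parentheses around the OR so the AND applies to both alternatives

Corrected query:
SELECT id, location, reading FROM sensors WHERE (location = 'Basement' OR location = 'Server-Room') AND reading > 59.7

Result:
id | location    | reading
---+-------------+--------
4  | Basement    | 95.2   
5  | Server-Room | 88.7   
7  | Server-Room | 74.3   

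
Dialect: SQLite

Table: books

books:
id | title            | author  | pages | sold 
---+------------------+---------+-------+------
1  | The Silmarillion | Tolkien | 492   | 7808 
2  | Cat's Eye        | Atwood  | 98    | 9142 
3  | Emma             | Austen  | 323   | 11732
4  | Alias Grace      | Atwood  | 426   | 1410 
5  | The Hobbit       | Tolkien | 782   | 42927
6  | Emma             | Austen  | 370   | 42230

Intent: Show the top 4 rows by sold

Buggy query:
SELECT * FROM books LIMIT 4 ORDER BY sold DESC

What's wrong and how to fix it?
Bug: ORDER BY cannot follow LIMIT; LIMIT is the final clause

Fix: Swap the clauses: ORDER BY first, then LIMIT

Corrected query:
SELECT * FROM books ORDER BY sold DESC LIMIT 4

Result:
id | title      | author  | pages | sold 
---+------------+---------+-------+------
5  | The Hobbit | Tolkien | 782   | 42927
6  | Emma       | Austen  | 370   | 42230
3  | Emma       | Austen  | 323   | 11732
2  | Cat's Eye  | Atwood  | 98    | 9142 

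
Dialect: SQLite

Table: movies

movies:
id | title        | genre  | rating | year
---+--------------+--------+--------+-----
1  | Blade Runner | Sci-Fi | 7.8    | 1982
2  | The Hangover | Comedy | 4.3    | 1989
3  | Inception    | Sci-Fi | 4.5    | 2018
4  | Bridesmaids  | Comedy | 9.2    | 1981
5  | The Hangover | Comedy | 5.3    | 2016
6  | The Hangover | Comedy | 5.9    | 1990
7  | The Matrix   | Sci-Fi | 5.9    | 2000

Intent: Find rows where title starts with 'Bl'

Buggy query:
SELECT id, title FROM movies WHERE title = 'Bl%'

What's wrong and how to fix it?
Bug: '=' compares the literal string including the % character; pattern matching needs LIKE

Fix: Use LIKE for wildcard pattern matching

Corrected query:
SELECT id, title FROM movies WHERE title LIKE 'Bl%'

Result:
id | title       
---+-------------
1  | Blade Runner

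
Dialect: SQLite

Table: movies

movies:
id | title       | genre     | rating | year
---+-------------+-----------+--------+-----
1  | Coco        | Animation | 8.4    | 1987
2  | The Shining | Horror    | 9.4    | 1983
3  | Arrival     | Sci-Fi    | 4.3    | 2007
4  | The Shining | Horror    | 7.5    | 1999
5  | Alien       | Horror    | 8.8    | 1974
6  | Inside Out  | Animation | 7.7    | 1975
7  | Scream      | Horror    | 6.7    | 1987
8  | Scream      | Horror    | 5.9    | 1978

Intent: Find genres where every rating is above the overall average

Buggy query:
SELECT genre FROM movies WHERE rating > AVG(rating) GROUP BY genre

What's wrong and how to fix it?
Bug: WHERE evaluates per row before aggregation, so AVG() is unavailable

Fix: Compute the overall average in a scalar subquery and compare each group's MIN against it in HAVING

Corrected query:
SELECT genre FROM movies GROUP BY genre HAVING MIN(rating) > (SELECT AVG(rating) FROM movies)

Result:
genre    
---------
Animation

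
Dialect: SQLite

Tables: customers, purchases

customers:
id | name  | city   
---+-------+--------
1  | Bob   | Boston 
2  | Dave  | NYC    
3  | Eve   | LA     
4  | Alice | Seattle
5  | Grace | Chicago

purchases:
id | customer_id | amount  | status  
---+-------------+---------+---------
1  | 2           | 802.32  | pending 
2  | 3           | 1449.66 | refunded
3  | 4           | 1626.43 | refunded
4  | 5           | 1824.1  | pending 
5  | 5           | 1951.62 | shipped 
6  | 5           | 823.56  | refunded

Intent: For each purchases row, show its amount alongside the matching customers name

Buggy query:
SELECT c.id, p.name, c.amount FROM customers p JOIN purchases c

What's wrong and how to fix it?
Bug: Missing join condition: each purchases row is matched to all customers rows instead of just its own

Fix: Specify the join condition linking the foreign key to the parent id

Corrected query:
SELECT c.id, p.name, c.amount FROM customers p JOIN purchases c ON c.customer_id = p.id

Result:
id | name  | amount 
---+-------+--------
1  | Dave  | 802.32 
2  | Eve   | 1449.66
3  | Alice | 1626.43
4  | Grace | 1824.1 
5  | Grace | 1951.62
6  | Grace | 823.56 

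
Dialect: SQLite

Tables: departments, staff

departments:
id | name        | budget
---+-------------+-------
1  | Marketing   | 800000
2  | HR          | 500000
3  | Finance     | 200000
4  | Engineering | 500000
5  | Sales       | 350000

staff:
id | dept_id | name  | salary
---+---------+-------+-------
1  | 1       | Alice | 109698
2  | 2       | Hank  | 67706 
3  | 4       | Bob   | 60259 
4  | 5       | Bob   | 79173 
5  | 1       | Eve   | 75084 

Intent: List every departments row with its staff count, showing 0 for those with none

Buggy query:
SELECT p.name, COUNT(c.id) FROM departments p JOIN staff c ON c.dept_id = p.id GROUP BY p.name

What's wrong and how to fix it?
Bug: An inner join excludes parents with zero children

Fix: Switch to LEFT JOIN to retain unmatched parent rows

Corrected query:
SELECT p.name, COUNT(c.id) FROM departments p LEFT JOIN staff c ON c.dept_id = p.id GROUP BY p.name

Result:
name        | COUNT(c.id)
------------+------------
Engineering | 1          
Finance     | 0          
HR          | 1          
Marketing   | 2          
Sales       | 1          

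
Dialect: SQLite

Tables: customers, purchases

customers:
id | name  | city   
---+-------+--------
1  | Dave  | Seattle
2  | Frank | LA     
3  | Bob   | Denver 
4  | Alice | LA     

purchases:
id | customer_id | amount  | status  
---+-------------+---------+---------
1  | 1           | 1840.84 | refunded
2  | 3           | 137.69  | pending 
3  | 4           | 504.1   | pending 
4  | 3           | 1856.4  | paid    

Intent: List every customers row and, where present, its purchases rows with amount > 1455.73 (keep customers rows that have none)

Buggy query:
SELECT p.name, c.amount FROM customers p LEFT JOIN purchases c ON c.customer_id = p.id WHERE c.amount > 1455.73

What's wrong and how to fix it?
Bug: A WHERE condition on the right-hand table after LEFT JOIN drops unmatched parents

Fix: Move the right-table condition into the ON clause so unmatched parents are kept

Corrected query:
SELECT p.name, c.amount FROM customers p LEFT JOIN purchases c ON c.customer_id = p.id AND c.amount > 1455.73

Result:
name  | amount 
------+--------
Dave  | 1840.84
Frank | NULL   
Bob   | 1856.4 
Alice | NULL   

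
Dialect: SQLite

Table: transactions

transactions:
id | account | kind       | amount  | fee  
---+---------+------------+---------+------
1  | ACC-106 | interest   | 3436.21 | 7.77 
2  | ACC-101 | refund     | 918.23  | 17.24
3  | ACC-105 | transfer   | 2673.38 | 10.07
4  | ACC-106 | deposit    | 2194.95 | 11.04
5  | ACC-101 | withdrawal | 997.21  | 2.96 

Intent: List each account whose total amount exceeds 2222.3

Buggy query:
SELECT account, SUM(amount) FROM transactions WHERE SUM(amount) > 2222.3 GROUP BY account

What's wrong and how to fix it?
Bug: Aggregate functions cannot appear in a WHERE clause

Fix: Use HAVING (which filters groups after aggregation) instead of WHERE

Corrected query:
SELECT account, SUM(amount) FROM transactions GROUP BY account HAVING SUM(amount) > 2222.3

Result:
account | SUM(amount)
--------+------------
ACC-105 | 2673.38    
ACC-106 | 5631.16    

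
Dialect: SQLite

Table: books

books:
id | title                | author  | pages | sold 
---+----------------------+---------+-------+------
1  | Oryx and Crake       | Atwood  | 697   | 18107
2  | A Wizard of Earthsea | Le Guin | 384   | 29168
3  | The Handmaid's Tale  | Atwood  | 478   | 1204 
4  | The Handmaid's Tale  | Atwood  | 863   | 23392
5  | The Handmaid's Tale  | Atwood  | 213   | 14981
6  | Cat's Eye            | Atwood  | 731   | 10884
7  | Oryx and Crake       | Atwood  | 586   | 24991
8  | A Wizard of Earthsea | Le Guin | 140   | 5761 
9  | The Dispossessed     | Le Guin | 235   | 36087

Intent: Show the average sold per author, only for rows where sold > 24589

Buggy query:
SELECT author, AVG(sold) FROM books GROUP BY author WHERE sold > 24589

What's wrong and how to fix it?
Bug: WHERE cannot follow GROUP BY

Fix: Place WHERE between FROM and GROUP BY

Corrected query:
SELECT author, AVG(sold) FROM books WHERE sold > 24589 GROUP BY author

Result:
author  | AVG(sold)
--------+----------
Atwood  | 24991    
Le Guin | 32627.5  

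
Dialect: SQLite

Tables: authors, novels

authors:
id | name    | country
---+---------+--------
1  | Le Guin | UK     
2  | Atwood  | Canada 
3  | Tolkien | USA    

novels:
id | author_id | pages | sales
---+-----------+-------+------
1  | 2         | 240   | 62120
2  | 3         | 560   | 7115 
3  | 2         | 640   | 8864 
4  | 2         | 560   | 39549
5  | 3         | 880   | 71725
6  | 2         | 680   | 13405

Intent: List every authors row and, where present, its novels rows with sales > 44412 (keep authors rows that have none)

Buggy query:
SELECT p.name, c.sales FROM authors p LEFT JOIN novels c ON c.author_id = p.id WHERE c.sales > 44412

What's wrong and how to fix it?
Bug: Filtering c.sales in WHERE discards the NULL rows produced by LEFT JOIN, turning it into an inner join

Fix: Move the right-table condition into the ON clause so unmatched parents are kept

Corrected query:
SELECT p.name, c.sales FROM authors p LEFT JOIN novels c ON c.author_id = p.id AND c.sales > 44412

Result:
name    | sales
--------+------
Le Guin | NULL 
Atwood  | 62120
Tolkien | 71725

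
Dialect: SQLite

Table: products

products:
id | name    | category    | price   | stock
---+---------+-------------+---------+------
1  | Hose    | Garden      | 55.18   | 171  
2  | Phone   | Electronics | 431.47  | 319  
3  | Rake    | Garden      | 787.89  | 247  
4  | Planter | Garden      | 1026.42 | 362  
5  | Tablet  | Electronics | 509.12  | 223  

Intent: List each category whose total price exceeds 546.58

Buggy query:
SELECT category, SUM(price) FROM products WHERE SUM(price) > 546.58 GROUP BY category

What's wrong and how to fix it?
Bug: WHERE runs before GROUP BY, so aggregates aren't available there

Fix: Use HAVING (which filters groups after aggregation) instead of WHERE

Corrected query:
SELECT category, SUM(price) FROM products GROUP BY category HAVING SUM(price) > 546.58

Result:
category    | SUM(price)
------------+-----------
Electronics | 940.59    
Garden      | 1869.49   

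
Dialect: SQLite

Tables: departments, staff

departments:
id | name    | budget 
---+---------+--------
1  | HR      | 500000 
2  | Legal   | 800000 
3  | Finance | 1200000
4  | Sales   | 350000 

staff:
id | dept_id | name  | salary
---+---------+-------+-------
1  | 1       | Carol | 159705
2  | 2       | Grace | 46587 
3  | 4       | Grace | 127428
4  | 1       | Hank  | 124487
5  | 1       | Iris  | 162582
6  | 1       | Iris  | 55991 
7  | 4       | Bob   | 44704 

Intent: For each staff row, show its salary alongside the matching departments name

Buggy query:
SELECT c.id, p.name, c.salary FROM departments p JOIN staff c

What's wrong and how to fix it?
Bug: JOIN with no ON clause produces a cartesian product; every staff row pairs with every departments row

Fix: Specify the join condition linking the foreign key to the parent id

Corrected query:
SELECT c.id, p.name, c.salary FROM departments p JOIN staff c ON c.dept_id = p.id

Result:
id | name  | salary
---+-------+-------
1  | HR    | 159705
2  | Legal | 46587 
3  | Sales | 127428
4  | HR    | 124487
5  | HR    | 162582
6  | HR    | 55991 
7  | Sales | 44704 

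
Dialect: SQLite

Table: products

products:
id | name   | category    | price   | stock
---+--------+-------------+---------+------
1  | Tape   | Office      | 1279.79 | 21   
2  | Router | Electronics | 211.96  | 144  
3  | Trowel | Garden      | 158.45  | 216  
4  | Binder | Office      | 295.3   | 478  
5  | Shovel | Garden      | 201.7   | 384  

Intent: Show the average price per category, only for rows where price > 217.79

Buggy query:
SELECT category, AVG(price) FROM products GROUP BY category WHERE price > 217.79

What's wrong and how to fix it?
Bug: WHERE cannot follow GROUP BY

Fix: Place WHERE between FROM and GROUP BY

Corrected query:
SELECT category, AVG(price) FROM products WHERE price > 217.79 GROUP BY category

Result:
category | AVG(price)
---------+-----------
Office   | 787.545   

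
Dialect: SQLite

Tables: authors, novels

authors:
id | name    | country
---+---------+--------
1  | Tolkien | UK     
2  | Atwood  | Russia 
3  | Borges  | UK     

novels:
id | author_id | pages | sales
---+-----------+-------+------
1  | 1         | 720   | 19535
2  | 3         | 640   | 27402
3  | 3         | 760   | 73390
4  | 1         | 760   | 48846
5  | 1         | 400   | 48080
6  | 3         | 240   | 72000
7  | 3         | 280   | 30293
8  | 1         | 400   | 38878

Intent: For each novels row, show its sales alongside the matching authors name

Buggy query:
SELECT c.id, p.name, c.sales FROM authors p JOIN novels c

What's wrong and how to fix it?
Bug: Missing join condition: each novels row is matched to all authors rows instead of just its own

Fix: Add ON c.author_id = p.id to the JOIN

Corrected query:
SELECT c.id, p.name, c.sales FROM authors p JOIN novels c ON c.author_id = p.id

Result:
id | name    | sales
---+---------+------
1  | Tolkien | 19535
2  | Borges  | 27402
3  | Borges  | 73390
4  | Tolkien | 48846
5  | Tolkien | 48080
6  | Borges  | 72000
7  | Borges  | 30293
8  | Tolkien | 38878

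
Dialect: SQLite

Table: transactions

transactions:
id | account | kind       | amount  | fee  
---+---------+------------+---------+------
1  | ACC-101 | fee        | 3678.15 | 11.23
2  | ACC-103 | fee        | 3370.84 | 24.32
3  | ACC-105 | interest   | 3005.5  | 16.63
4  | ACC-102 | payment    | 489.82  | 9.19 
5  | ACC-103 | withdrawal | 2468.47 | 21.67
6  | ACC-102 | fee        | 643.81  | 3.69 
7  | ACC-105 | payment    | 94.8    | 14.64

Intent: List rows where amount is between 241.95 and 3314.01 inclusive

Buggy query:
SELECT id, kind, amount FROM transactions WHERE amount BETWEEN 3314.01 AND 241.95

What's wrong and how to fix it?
Bug: BETWEEN expects the lower bound first; with 3314.01 AND 241.95 the range is empty

Fix: Swap the bounds so the smaller value comes first

Corrected query:
SELECT id, kind, amount FROM transactions WHERE amount BETWEEN 241.95 AND 3314.01

Result:
id | kind       | amount 
---+------------+--------
3  | interest   | 3005.5 
4  | payment    | 489.82 
5  | withdrawal | 2468.47
6  | fee        | 643.81 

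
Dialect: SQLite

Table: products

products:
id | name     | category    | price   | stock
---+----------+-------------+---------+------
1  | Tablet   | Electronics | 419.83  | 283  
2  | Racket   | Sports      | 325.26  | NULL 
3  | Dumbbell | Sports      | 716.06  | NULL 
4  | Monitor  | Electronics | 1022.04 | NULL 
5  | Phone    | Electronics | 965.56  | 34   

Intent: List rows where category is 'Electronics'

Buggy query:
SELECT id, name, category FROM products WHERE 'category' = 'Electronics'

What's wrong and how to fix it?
Bug: Single quotes denote string literals in SQL; the column name is being compared as a constant string

Fix: Reference the column as category without single quotes

Corrected query:
SELECT id, name, category FROM products WHERE category = 'Electronics'

Result:
id | name    | category   
---+---------+------------
1  | Tablet  | Electronics
4  | Monitor | Electronics
5  | Phone   | Electronics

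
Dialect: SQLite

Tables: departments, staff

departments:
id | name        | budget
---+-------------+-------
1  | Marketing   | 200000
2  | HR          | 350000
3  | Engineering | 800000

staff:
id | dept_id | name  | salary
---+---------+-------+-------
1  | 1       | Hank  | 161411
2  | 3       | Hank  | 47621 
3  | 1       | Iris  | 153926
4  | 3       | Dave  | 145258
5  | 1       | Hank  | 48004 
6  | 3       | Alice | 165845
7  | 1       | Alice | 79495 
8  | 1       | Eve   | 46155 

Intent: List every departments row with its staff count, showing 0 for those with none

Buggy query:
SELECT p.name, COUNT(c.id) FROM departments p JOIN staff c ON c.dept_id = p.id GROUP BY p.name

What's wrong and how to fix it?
Bug: An inner join excludes parents with zero children

Fix: Switch to LEFT JOIN to retain unmatched parent rows

Corrected query:
SELECT p.name, COUNT(c.id) FROM departments p LEFT JOIN staff c ON c.dept_id = p.id GROUP BY p.name

Result:
name        | COUNT(c.id)
------------+------------
Engineering | 3          
HR          | 0          
Marketing   | 5          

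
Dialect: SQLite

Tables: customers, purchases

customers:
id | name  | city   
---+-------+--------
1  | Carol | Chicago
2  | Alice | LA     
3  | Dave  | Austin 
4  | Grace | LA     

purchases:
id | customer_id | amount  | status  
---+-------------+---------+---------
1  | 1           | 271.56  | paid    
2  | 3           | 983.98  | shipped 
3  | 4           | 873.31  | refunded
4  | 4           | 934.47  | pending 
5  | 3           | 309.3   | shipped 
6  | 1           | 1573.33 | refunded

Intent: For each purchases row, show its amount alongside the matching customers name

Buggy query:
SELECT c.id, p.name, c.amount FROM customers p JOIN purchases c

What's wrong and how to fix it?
Bug: JOIN with no ON clause produces a cartesian product; every purchases row pairs with every customers row

Fix: Add ON c.customer_id = p.id to the JOIN

Corrected query:
SELECT c.id, p.name, c.amount FROM customers p JOIN purchases c ON c.customer_id = p.id

Result:
id | name  | amount 
---+-------+--------
1  | Carol | 271.56 
2  | Dave  | 983.98 
3  | Grace | 873.31 
4  | Grace | 934.47 
5  | Dave  | 309.3  
6  | Carol | 1573.33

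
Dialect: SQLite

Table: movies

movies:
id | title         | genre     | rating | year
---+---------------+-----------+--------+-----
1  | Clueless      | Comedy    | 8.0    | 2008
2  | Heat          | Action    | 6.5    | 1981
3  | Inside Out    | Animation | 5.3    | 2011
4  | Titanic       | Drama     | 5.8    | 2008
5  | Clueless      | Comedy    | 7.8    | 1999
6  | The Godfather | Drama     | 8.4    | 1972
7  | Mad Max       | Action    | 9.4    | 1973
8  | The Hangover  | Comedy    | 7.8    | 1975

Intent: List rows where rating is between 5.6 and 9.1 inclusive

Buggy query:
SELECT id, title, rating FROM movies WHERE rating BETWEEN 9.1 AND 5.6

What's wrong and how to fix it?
Bug: BETWEEN expects the lower bound first; with 9.1 AND 5.6 the range is empty

Fix: Swap the bounds so the smaller value comes first

Corrected query:
SELECT id, title, rating FROM movies WHERE rating BETWEEN 5.6 AND 9.1

Result:
id | title         | rating
---+---------------+-------
1  | Clueless      | 8     
2  | Heat          | 6.5   
4  | Titanic       | 5.8   
5  | Clueless      | 7.8   
6  | The Godfather | 8.4   
8  | The Hangover  | 7.8   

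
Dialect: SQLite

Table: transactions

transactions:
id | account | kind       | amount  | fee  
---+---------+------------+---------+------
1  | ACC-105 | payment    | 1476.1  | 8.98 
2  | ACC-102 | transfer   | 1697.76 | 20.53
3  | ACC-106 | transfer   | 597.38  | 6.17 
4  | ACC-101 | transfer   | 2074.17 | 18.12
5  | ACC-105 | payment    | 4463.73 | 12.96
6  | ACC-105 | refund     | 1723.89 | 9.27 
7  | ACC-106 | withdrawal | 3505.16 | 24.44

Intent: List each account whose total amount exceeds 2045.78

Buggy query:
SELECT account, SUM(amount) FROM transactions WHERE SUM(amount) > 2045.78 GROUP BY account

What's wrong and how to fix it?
Bug: Aggregate functions cannot appear in a WHERE clause

Fix: Move the aggregate condition to a HAVING clause

Corrected query:
SELECT account, SUM(amount) FROM transactions GROUP BY account HAVING SUM(amount) > 2045.78

Result:
account | SUM(amount)
--------+------------
ACC-101 | 2074.17    
ACC-105 | 7663.72    
ACC-106 | 4102.54    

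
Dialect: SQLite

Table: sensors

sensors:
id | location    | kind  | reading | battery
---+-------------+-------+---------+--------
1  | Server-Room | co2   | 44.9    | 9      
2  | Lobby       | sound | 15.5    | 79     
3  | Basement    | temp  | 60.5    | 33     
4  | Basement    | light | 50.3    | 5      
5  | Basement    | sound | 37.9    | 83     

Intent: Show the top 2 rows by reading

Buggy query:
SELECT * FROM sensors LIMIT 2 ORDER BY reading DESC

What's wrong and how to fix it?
Bug: LIMIT must come after ORDER BY

Fix: Swap the clauses: ORDER BY first, then LIMIT

Corrected query:
SELECT * FROM sensors ORDER BY reading DESC LIMIT 2

Result:
id | location | kind  | reading | battery
---+----------+-------+---------+--------
3  | Basement | temp  | 60.5    | 33     
4  | Basement | light | 50.3    | 5      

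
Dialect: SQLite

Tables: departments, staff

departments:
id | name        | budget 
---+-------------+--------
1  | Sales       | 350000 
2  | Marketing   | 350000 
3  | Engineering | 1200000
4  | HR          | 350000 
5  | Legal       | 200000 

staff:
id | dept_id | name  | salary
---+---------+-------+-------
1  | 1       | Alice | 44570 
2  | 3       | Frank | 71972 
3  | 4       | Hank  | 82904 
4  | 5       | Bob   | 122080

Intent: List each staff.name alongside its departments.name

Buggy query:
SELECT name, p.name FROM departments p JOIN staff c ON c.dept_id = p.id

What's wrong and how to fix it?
Bug: Both tables have a 'name' column; the unqualified reference is ambiguous

Fix: Prefix ambiguous columns with the table alias

Corrected query:
SELECT c.name, p.name FROM departments p JOIN staff c ON c.dept_id = p.id

Result:
name  | name       
------+------------
Alice | Sales      
Frank | Engineering
Hank  | HR         
Bob   | Legal      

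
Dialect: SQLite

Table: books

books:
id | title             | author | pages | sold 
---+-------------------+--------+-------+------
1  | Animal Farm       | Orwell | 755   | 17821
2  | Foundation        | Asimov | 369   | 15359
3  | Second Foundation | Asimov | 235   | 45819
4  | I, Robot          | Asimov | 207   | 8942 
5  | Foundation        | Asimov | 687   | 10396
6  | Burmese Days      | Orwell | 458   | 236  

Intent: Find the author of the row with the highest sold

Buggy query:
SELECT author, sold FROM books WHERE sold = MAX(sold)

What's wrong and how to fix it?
Bug: MAX(sold) is an aggregate and cannot be used directly in WHERE

Fix: Use a subquery: WHERE sold = (SELECT MAX(sold) FROM books)

Corrected query:
SELECT author, sold FROM books WHERE sold = (SELECT MAX(sold) FROM books)

Result:
author | sold 
-------+------
Asimov | 45819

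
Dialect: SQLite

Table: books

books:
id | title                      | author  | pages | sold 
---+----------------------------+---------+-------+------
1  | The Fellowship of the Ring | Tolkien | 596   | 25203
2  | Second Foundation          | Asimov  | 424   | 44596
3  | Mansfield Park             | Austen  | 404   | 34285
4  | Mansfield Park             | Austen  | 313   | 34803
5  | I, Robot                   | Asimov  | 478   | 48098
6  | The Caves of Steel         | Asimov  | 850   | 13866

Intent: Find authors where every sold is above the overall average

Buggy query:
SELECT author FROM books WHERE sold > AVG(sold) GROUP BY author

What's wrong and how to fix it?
Bug: AVG() is an aggregate; it can't sit directly in WHERE

Fix: Use a subquery for AVG and a HAVING MIN(...) filter so the condition holds for every row in the group

Corrected query:
SELECT author FROM books GROUP BY author HAVING MIN(sold) > (SELECT AVG(sold) FROM books)

Result:
author
------
Austen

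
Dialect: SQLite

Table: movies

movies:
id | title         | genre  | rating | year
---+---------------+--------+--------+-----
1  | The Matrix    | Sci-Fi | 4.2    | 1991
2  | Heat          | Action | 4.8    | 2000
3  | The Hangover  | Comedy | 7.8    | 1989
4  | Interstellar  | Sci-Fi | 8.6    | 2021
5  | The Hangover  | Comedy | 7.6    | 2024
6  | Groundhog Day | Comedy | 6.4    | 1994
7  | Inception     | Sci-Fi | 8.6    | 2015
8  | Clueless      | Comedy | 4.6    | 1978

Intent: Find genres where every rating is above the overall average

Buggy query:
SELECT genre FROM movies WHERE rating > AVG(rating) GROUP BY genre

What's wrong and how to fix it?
Bug: WHERE evaluates per row before aggregation, so AVG() is unavailable

Fix: Use a subquery for AVG and a HAVING MIN(...) filter so the condition holds for every row in the group

Corrected query:
SELECT genre FROM movies GROUP BY genre HAVING MIN(rating) > (SELECT AVG(rating) FROM movies)

Result:
(no rows)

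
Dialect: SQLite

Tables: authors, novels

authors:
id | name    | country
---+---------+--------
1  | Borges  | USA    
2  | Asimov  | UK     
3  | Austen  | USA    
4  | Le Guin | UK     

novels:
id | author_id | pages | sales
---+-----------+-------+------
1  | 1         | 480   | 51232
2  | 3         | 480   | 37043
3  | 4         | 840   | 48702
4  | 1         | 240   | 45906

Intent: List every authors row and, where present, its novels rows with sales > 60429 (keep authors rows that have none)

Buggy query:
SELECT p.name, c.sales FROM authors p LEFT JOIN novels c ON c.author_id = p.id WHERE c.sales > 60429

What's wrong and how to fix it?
Bug: A WHERE condition on the right-hand table after LEFT JOIN drops unmatched parents

Fix: Put 'c.sales > 60429' in the JOIN's ON clause instead of WHERE

Corrected query:
SELECT p.name, c.sales FROM authors p LEFT JOIN novels c ON c.author_id = p.id AND c.sales > 60429

Result:
name    | sales
--------+------
Borges  | NULL 
Asimov  | NULL 
Austen  | NULL 
Le Guin | NULL 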